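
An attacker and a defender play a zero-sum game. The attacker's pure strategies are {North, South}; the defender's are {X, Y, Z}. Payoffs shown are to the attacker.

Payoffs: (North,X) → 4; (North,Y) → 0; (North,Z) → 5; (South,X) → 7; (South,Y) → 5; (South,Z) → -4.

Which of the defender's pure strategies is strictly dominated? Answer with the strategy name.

X

Y holds the attacker's payoff strictly below X in every row: 0 < 4, 5 < 7.
So X is strictly dominated for the defender.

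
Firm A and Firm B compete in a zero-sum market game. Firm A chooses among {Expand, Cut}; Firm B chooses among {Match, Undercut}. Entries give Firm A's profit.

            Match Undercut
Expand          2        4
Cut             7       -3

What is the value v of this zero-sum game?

17/6

Row minima: Expand → 2, Cut → -3; maximin = 2.
Column maxima: Match → 7, Undercut → 4; minimax = 4.
2 ≠ 4, so there is no saddle point; optimal play is mixed.
Let Firm A play Expand with probability p. Expected payoff against Match: 2p + 7(1−p) = −5p + 7; against Undercut: 4p + (-3)(1−p) = 7p − 3.
Setting these equal: −5p + 7 = 7p − 3 ⇒ −12p = -10 ⇒ p = 5/6, and the value is (-5)·(5/6) + 7 = 17/6.
For Firm B: with q = P(Match), equating Expand's and Cut's payoffs gives −2q + 4 = 10q − 3 ⇒ q = 7/12.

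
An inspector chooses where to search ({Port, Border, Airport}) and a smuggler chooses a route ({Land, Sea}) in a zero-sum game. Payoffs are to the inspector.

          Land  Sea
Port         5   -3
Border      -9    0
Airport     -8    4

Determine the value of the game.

-1/5

Row minima: Port → -3, Border → -9, Airport → -8; maximin = -3.
Column maxima: Land → 5, Sea → 4; minimax = 4.
-3 ≠ 4, so there is no saddle point; optimal play is mixed.
Border is strictly dominated by Airport, so the inspector never plays it.
On the remaining 2×2 (Port, Airport vs Land, Sea):
Let the inspector play Port with probability p. Expected payoff against Land: 5p + (-8)(1−p) = 13p − 8; against Sea: (-3)p + 4(1−p) = −7p + 4.
Setting these equal: 13p − 8 = −7p + 4 ⇒ 20p = 12 ⇒ p = 3/5, and the value is (13)·(3/5) − 8 = -1/5.
For the smuggler: with q = P(Land), equating Port's and Airport's payoffs gives 8q − 3 = −12q + 4 ⇒ q = 7/20.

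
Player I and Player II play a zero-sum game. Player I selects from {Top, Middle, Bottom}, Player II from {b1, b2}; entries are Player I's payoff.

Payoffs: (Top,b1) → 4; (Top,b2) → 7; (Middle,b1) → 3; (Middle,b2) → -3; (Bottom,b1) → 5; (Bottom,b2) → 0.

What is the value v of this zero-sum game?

Row minima: Top → 4, Middle → -3, Bottom → 0; maximin = 4.
Column maxima: b1 → 5, b2 → 7; minimax = 5.
4 ≠ 5, so there is no saddle point; optimal play is mixed.
Middle is strictly dominated by Top, so Player I never plays it.
On the remaining 2×2 (Top, Bottom vs b1, b2):
Let Player I play Top with probability p. Expected payoff against b1: 4p + 5(1−p) = −p + 5; against b2: 7p + 0(1−p) = 7p.
Setting these equal: −p + 5 = 7p ⇒ −8p = -5 ⇒ p = 5/8, and the value is (-1)·(5/8) + 5 = 35/8.
For Player II: with q = P(b1), equating Top's and Bottom's payoffs gives −3q + 7 = 5q ⇒ q = 7/8.

35/8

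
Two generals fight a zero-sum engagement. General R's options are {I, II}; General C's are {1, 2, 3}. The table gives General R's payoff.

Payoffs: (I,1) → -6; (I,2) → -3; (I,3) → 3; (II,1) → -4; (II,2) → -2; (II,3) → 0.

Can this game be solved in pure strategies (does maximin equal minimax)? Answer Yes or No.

Yes

Row minima: I → -6, II → -4; maximin = -4.
Column maxima: 1 → -4, 2 → -2, 3 → 3; minimax = -4.
maximin = minimax = -4, so a saddle point exists.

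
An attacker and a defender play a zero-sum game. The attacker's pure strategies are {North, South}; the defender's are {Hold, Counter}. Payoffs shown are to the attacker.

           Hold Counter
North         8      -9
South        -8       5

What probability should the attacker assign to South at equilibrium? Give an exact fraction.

17/30

Row minima: North → -9, South → -8; maximin = -8.
Column maxima: Hold → 8, Counter → 5; minimax = 5.
-8 ≠ 5, so there is no saddle point; optimal play is mixed.
Let the attacker play North with probability p. Expected payoff against Hold: 8p + (-8)(1−p) = 16p − 8; against Counter: (-9)p + 5(1−p) = −14p + 5.
Setting these equal: 16p − 8 = −14p + 5 ⇒ 30p = 13 ⇒ p = 13/30, and the value is (16)·(13/30) − 8 = -16/15.
For the defender: with q = P(Hold), equating North's and South's payoffs gives 17q − 9 = −13q + 5 ⇒ q = 7/15.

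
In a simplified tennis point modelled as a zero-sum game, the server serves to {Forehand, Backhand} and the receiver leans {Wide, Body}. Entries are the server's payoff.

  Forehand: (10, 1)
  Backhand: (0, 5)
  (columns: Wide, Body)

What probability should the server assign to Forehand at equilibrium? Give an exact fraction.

Row minima: Forehand → 1, Backhand → 0; maximin = 1.
Column maxima: Wide → 10, Body → 5; minimax = 5.
1 ≠ 5, so there is no saddle point; optimal play is mixed.
Let the server play Forehand with probability p. Expected payoff against Wide: 10p + 0(1−p) = 10p; against Body: 1p + 5(1−p) = −4p + 5.
Setting these equal: 10p = −4p + 5 ⇒ 14p = 5 ⇒ p = 5/14, and the value is (10)·(5/14) = 25/7.
For the receiver: with q = P(Wide), equating Forehand's and Backhand's payoffs gives 9q + 1 = −5q + 5 ⇒ q = 2/7.

5/14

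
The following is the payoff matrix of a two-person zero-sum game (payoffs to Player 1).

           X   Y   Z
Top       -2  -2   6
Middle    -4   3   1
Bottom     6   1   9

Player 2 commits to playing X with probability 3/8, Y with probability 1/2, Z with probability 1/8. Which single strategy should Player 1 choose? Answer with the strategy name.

Expected payoff of Top: (3/8)·(-2) + (1/2)·(-2) + (1/8)·6 = -1.
Expected payoff of Middle: (3/8)·(-4) + (1/2)·3 + (1/8)·1 = 1/8.
Expected payoff of Bottom: (3/8)·6 + (1/2)·1 + (1/8)·9 = 31/8.
The largest is 31/8, so Player 1's best response is Bottom.

Bottom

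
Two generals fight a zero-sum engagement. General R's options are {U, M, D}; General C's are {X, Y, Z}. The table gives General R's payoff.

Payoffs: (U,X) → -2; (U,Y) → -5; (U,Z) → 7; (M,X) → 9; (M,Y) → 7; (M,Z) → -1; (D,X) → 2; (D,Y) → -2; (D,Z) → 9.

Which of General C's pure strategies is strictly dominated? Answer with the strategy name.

X

Y holds General R's payoff strictly below X in every row: -5 < -2, 7 < 9, -2 < 2.
So X is strictly dominated for General C.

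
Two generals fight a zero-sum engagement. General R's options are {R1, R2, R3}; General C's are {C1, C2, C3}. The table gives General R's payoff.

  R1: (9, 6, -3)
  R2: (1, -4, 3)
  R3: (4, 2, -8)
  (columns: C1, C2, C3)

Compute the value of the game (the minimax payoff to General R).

Row minima: R1 → -3, R2 → -4, R3 → -8; maximin = -3.
Column maxima: C1 → 9, C2 → 6, C3 → 3; minimax = 3.
-3 ≠ 3, so there is no saddle point; optimal play is mixed.
R3 is strictly dominated by R1, so General R never plays it.
C1 is strictly dominated by C2 (it gives General R strictly more in every row), so General C never plays it.
On the remaining 2×2 (R1, R2 vs C2, C3):
Let General R play R1 with probability p. Expected payoff against C2: 6p + (-4)(1−p) = 10p − 4; against C3: (-3)p + 3(1−p) = −6p + 3.
Setting these equal: 10p − 4 = −6p + 3 ⇒ 16p = 7 ⇒ p = 7/16, and the value is (10)·(7/16) − 4 = 3/8.
For General C: with q = P(C2), equating R1's and R2's payoffs gives 9q − 3 = −7q + 3 ⇒ q = 3/8.

3/8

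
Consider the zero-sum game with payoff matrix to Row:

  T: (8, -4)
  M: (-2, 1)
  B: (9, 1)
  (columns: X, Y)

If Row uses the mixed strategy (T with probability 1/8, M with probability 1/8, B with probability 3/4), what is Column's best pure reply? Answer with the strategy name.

Y

If Column plays X, Row's expected payoff is (1/8)·8 + (1/8)·(-2) + (3/4)·9 = 15/2.
If Column plays Y, Row's expected payoff is (1/8)·(-4) + (1/8)·1 + (3/4)·1 = 3/8.
Column minimizes Row's payoff; the smallest is 3/8, so the best response is Y.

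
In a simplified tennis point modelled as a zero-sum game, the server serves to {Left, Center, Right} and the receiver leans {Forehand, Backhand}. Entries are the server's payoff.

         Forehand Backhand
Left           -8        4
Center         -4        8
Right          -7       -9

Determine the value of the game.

-4

Row minima: Left → -8, Center → -4, Right → -9; maximin = -4.
Column maxima: Forehand → -4, Backhand → 8; minimax = -4.
Since maximin = minimax = -4, there is a saddle point and the value is -4.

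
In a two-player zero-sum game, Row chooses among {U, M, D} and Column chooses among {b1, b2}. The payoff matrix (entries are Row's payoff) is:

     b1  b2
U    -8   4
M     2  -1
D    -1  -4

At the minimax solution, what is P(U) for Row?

Row minima: U → -8, M → -1, D → -4; maximin = -1.
Column maxima: b1 → 2, b2 → 4; minimax = 2.
-1 ≠ 2, so there is no saddle point; optimal play is mixed.
D is strictly dominated by M, so Row never plays it.
On the remaining 2×2 (U, M vs b1, b2):
Let Row play U with probability p. Expected payoff against b1: (-8)p + 2(1−p) = −10p + 2; against b2: 4p + (-1)(1−p) = 5p − 1.
Setting these equal: −10p + 2 = 5p − 1 ⇒ −15p = -3 ⇒ p = 1/5, and the value is (-10)·(1/5) + 2 = 0.
For Column: with q = P(b1), equating U's and M's payoffs gives −12q + 4 = 3q − 1 ⇒ q = 1/3.

1/5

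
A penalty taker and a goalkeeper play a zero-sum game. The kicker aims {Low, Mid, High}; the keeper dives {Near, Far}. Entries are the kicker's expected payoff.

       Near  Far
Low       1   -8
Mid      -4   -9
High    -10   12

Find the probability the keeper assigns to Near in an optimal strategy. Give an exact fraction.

Row minima: Low → -8, Mid → -9, High → -10; maximin = -8.
Column maxima: Near → 1, Far → 12; minimax = 1.
-8 ≠ 1, so there is no saddle point; optimal play is mixed.
Mid is strictly dominated by Low, so the kicker never plays it.
On the remaining 2×2 (Low, High vs Near, Far):
Let the kicker play Low with probability p. Expected payoff against Near: 1p + (-10)(1−p) = 11p − 10; against Far: (-8)p + 12(1−p) = −20p + 12.
Setting these equal: 11p − 10 = −20p + 12 ⇒ 31p = 22 ⇒ p = 22/31, and the value is (11)·(22/31) − 10 = -68/31.
For the keeper: with q = P(Near), equating Low's and High's payoffs gives 9q − 8 = −22q + 12 ⇒ q = 20/31.

20/31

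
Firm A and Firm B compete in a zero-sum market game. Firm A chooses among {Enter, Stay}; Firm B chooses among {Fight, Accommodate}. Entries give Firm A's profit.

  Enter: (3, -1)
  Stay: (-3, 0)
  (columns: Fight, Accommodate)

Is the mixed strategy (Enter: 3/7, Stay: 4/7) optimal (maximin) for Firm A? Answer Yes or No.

Against Fight this mix gives (3/7)·3 + (4/7)·(-3) = -3/7.
Against Accommodate this mix gives (3/7)·(-1) + (4/7)·0 = -3/7.
All of Firm B's active replies (Fight, Accommodate) yield -3/7, and no column does worse for Firm A. The mix makes Firm B indifferent and guarantees -3/7, so it is optimal.

Yes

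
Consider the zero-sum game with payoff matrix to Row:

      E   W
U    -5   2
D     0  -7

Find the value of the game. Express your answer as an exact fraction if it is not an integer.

-5/2

Row minima: U → -5, D → -7; maximin = -5.
Column maxima: E → 0, W → 2; minimax = 0.
-5 ≠ 0, so there is no saddle point; optimal play is mixed.
Let Row play U with probability p. Expected payoff against E: (-5)p + 0(1−p) = −5p; against W: 2p + (-7)(1−p) = 9p − 7.
Setting these equal: −5p = 9p − 7 ⇒ −14p = -7 ⇒ p = 1/2, and the value is (-5)·(1/2) = -5/2.
For Column: with q = P(E), equating U's and D's payoffs gives −7q + 2 = 7q − 7 ⇒ q = 9/14.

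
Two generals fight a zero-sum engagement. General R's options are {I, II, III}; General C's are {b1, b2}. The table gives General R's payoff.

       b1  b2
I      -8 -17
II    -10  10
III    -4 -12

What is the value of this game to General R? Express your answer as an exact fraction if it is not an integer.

Row minima: I → -17, II → -10, III → -12; maximin = -10.
Column maxima: b1 → -4, b2 → 10; minimax = -4.
-10 ≠ -4, so there is no saddle point; optimal play is mixed.
I is strictly dominated by III, so General R never plays it.
On the remaining 2×2 (II, III vs b1, b2):
Let General R play II with probability p. Expected payoff against b1: (-10)p + (-4)(1−p) = −6p − 4; against b2: 10p + (-12)(1−p) = 22p − 12.
Setting these equal: −6p − 4 = 22p − 12 ⇒ −28p = -8 ⇒ p = 2/7, and the value is (-6)·(2/7) − 4 = -40/7.
For General C: with q = P(b1), equating II's and III's payoffs gives −20q + 10 = 8q − 12 ⇒ q = 11/14.

-40/7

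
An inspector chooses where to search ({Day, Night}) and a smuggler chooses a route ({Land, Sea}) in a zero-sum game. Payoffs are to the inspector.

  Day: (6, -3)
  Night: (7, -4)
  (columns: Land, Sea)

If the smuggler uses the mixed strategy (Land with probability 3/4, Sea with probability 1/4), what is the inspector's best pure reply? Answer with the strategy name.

Night

Expected payoff of Day: (3/4)·6 + (1/4)·(-3) = 15/4.
Expected payoff of Night: (3/4)·7 + (1/4)·(-4) = 17/4.
The largest is 17/4, so the inspector's best response is Night.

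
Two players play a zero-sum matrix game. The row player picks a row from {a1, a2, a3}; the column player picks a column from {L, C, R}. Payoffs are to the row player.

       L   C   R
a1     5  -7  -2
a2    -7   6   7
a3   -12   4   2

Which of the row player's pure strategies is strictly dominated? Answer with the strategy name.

a3

a2 gives a strictly higher payoff than a3 against every column: -7 > -12, 6 > 4, 7 > 2.
So a3 is strictly dominated and the row player never plays it.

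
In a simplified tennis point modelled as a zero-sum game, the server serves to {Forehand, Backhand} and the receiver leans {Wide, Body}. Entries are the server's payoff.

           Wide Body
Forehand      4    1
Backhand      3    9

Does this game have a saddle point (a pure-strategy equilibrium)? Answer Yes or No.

Row minima: Forehand → 1, Backhand → 3; maximin = 3.
Column maxima: Wide → 4, Body → 9; minimax = 4.
3 ≠ 4, so no pure-strategy equilibrium exists.

No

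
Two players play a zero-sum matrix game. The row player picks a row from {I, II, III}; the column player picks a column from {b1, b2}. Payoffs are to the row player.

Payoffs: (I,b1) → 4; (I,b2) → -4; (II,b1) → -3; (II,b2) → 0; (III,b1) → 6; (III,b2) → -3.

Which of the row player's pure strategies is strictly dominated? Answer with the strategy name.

I

III gives a strictly higher payoff than I against every column: 6 > 4, -3 > -4.
So I is strictly dominated and the row player never plays it.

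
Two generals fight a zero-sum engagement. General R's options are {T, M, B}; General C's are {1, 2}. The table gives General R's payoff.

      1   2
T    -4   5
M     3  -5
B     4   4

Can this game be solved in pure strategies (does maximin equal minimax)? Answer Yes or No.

Yes

Row minima: T → -4, M → -5, B → 4; maximin = 4.
Column maxima: 1 → 4, 2 → 5; minimax = 4.
maximin = minimax = 4, so a saddle point exists.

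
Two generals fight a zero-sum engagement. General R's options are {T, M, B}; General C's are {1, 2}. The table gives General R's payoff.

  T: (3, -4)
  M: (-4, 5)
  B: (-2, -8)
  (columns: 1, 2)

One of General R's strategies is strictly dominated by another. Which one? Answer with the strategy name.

T gives a strictly higher payoff than B against every column: 3 > -2, -4 > -8.
So B is strictly dominated and General R never plays it.

B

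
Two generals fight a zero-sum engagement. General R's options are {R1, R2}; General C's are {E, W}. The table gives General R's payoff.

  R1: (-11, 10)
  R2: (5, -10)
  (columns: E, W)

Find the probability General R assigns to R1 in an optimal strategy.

Row minima: R1 → -11, R2 → -10; maximin = -10.
Column maxima: E → 5, W → 10; minimax = 5.
-10 ≠ 5, so there is no saddle point; optimal play is mixed.
Let General R play R1 with probability p. Expected payoff against E: (-11)p + 5(1−p) = −16p + 5; against W: 10p + (-10)(1−p) = 20p − 10.
Setting these equal: −16p + 5 = 20p − 10 ⇒ −36p = -15 ⇒ p = 5/12, and the value is (-16)·(5/12) + 5 = -5/3.
For General C: with q = P(E), equating R1's and R2's payoffs gives −21q + 10 = 15q − 10 ⇒ q = 5/9.

5/12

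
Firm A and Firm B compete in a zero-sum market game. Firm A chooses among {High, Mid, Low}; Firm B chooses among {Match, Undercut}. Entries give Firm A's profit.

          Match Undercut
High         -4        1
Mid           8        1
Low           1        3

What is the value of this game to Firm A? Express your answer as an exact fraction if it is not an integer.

Row minima: High → -4, Mid → 1, Low → 1; maximin = 1.
Column maxima: Match → 8, Undercut → 3; minimax = 3.
1 ≠ 3, so there is no saddle point; optimal play is mixed.
High is strictly dominated by Low, so Firm A never plays it.
On the remaining 2×2 (Mid, Low vs Match, Undercut):
Let Firm A play Mid with probability p. Expected payoff against Match: 8p + 1(1−p) = 7p + 1; against Undercut: 1p + 3(1−p) = −2p + 3.
Setting these equal: 7p + 1 = −2p + 3 ⇒ 9p = 2 ⇒ p = 2/9, and the value is (7)·(2/9) + 1 = 23/9.
For Firm B: with q = P(Match), equating Mid's and Low's payoffs gives 7q + 1 = −2q + 3 ⇒ q = 2/9.

23/9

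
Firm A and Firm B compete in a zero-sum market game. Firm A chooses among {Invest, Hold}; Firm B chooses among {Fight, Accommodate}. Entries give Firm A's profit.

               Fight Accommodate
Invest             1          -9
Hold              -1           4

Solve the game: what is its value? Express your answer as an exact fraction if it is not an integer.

-1/3

Row minima: Invest → -9, Hold → -1; maximin = -1.
Column maxima: Fight → 1, Accommodate → 4; minimax = 1.
-1 ≠ 1, so there is no saddle point; optimal play is mixed.
Let Firm A play Invest with probability p. Expected payoff against Fight: 1p + (-1)(1−p) = 2p − 1; against Accommodate: (-9)p + 4(1−p) = −13p + 4.
Setting these equal: 2p − 1 = −13p + 4 ⇒ 15p = 5 ⇒ p = 1/3, and the value is (2)·(1/3) − 1 = -1/3.
For Firm B: with q = P(Fight), equating Invest's and Hold's payoffs gives 10q − 9 = −5q + 4 ⇒ q = 13/15.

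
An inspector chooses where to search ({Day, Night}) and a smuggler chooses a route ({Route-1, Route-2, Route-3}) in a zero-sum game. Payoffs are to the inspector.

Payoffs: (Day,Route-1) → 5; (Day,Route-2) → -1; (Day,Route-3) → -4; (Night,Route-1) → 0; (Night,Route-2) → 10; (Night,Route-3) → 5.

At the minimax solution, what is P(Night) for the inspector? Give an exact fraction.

9/14

Row minima: Day → -4, Night → 0; maximin = 0.
Column maxima: Route-1 → 5, Route-2 → 10, Route-3 → 5; minimax = 5.
0 ≠ 5, so there is no saddle point; optimal play is mixed.
Route-2 is strictly dominated by Route-3 (it gives the inspector strictly more in every row), so the smuggler never plays it.
On the remaining 2×2 (Day, Night vs Route-1, Route-3):
Let the inspector play Day with probability p. Expected payoff against Route-1: 5p + 0(1−p) = 5p; against Route-3: (-4)p + 5(1−p) = −9p + 5.
Setting these equal: 5p = −9p + 5 ⇒ 14p = 5 ⇒ p = 5/14, and the value is (5)·(5/14) = 25/14.
For the smuggler: with q = P(Route-1), equating Day's and Night's payoffs gives 9q − 4 = −5q + 5 ⇒ q = 9/14.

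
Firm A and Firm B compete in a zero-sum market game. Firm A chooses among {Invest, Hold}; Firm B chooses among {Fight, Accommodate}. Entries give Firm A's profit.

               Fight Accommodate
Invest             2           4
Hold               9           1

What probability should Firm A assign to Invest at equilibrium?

Row minima: Invest → 2, Hold → 1; maximin = 2.
Column maxima: Fight → 9, Accommodate → 4; minimax = 4.
2 ≠ 4, so there is no saddle point; optimal play is mixed.
Let Firm A play Invest with probability p. Expected payoff against Fight: 2p + 9(1−p) = −7p + 9; against Accommodate: 4p + 1(1−p) = 3p + 1.
Setting these equal: −7p + 9 = 3p + 1 ⇒ −10p = -8 ⇒ p = 4/5, and the value is (-7)·(4/5) + 9 = 17/5.
For Firm B: with q = P(Fight), equating Invest's and Hold's payoffs gives −2q + 4 = 8q + 1 ⇒ q = 3/10.

4/5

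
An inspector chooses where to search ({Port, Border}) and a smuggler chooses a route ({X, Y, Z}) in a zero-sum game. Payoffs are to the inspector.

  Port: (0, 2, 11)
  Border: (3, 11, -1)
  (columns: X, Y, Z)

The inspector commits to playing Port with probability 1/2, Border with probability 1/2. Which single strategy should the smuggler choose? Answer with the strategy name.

X

If the smuggler plays X, the inspector's expected payoff is (1/2)·0 + (1/2)·3 = 3/2.
If the smuggler plays Y, the inspector's expected payoff is (1/2)·2 + (1/2)·11 = 13/2.
If the smuggler plays Z, the inspector's expected payoff is (1/2)·11 + (1/2)·(-1) = 5.
The smuggler minimizes the inspector's payoff; the smallest is 3/2, so the best response is X.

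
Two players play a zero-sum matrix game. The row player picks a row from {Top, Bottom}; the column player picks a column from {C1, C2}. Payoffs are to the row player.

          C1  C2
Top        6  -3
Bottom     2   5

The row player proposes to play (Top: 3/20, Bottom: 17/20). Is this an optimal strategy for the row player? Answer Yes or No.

No

Against C1 this mix gives (3/20)·6 + (17/20)·2 = 13/5.
Against C2 this mix gives (3/20)·(-3) + (17/20)·5 = 19/5.
The column player will play C1, holding the row player to 13/5. Shifting weight toward the row that does better against C1 would raise this floor (the equalizing mix achieves 3 against both C1 and C2), so the proposed strategy is not optimal.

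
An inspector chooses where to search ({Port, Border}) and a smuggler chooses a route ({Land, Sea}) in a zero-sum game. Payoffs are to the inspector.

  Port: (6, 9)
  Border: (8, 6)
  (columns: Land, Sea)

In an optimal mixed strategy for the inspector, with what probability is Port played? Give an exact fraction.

Row minima: Port → 6, Border → 6; maximin = 6.
Column maxima: Land → 8, Sea → 9; minimax = 8.
6 ≠ 8, so there is no saddle point; optimal play is mixed.
Let the inspector play Port with probability p. Expected payoff against Land: 6p + 8(1−p) = −2p + 8; against Sea: 9p + 6(1−p) = 3p + 6.
Setting these equal: −2p + 8 = 3p + 6 ⇒ −5p = -2 ⇒ p = 2/5, and the value is (-2)·(2/5) + 8 = 36/5.
For the smuggler: with q = P(Land), equating Port's and Border's payoffs gives −3q + 9 = 2q + 6 ⇒ q = 3/5.

2/5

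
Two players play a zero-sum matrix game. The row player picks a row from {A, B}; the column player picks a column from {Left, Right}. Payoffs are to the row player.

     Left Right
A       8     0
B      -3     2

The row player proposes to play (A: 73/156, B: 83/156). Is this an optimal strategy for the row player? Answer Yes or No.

Against Left this mix gives (73/156)·8 + (83/156)·(-3) = 335/156.
Against Right this mix gives (73/156)·0 + (83/156)·2 = 83/78.
The column player will play Right, holding the row player to 83/78. Shifting weight toward the row that does better against Right would raise this floor (the equalizing mix achieves 16/13 against both Right and Left), so the proposed strategy is not optimal.

No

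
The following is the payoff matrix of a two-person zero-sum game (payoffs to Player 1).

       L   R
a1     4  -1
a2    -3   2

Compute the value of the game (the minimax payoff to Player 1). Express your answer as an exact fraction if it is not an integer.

1/2

Row minima: a1 → -1, a2 → -3; maximin = -1.
Column maxima: L → 4, R → 2; minimax = 2.
-1 ≠ 2, so there is no saddle point; optimal play is mixed.
Let Player 1 play a1 with probability p. Expected payoff against L: 4p + (-3)(1−p) = 7p − 3; against R: (-1)p + 2(1−p) = −3p + 2.
Setting these equal: 7p − 3 = −3p + 2 ⇒ 10p = 5 ⇒ p = 1/2, and the value is (7)·(1/2) − 3 = 1/2.
For Player 2: with q = P(L), equating a1's and a2's payoffs gives 5q − 1 = −5q + 2 ⇒ q = 3/10.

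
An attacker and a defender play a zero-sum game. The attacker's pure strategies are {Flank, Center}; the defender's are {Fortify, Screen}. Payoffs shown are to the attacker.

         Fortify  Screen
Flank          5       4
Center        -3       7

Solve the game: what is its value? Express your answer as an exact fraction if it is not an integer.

47/11

Row minima: Flank → 4, Center → -3; maximin = 4.
Column maxima: Fortify → 5, Screen → 7; minimax = 5.
4 ≠ 5, so there is no saddle point; optimal play is mixed.
Let the attacker play Flank with probability p. Expected payoff against Fortify: 5p + (-3)(1−p) = 8p − 3; against Screen: 4p + 7(1−p) = −3p + 7.
Setting these equal: 8p − 3 = −3p + 7 ⇒ 11p = 10 ⇒ p = 10/11, and the value is (8)·(10/11) − 3 = 47/11.
For the defender: with q = P(Fortify), equating Flank's and Center's payoffs gives q + 4 = −10q + 7 ⇒ q = 3/11.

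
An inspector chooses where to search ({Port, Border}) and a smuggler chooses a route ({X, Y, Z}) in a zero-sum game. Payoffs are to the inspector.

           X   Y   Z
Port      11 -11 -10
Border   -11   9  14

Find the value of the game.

Row minima: Port → -11, Border → -11; maximin = -11.
Column maxima: X → 11, Y → 9, Z → 14; minimax = 9.
-11 ≠ 9, so there is no saddle point; optimal play is mixed.
Z is strictly dominated by Y (it gives the inspector strictly more in every row), so the smuggler never plays it.
On the remaining 2×2 (Port, Border vs X, Y):
Let the inspector play Port with probability p. Expected payoff against X: 11p + (-11)(1−p) = 22p − 11; against Y: (-11)p + 9(1−p) = −20p + 9.
Setting these equal: 22p − 11 = −20p + 9 ⇒ 42p = 20 ⇒ p = 10/21, and the value is (22)·(10/21) − 11 = -11/21.
For the smuggler: with q = P(X), equating Port's and Border's payoffs gives 22q − 11 = −20q + 9 ⇒ q = 10/21.

-11/21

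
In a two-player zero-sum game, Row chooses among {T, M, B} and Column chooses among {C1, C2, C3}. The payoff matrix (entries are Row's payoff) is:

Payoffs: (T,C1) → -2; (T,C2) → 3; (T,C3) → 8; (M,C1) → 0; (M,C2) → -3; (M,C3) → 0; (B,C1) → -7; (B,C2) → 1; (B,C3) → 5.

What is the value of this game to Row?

Row minima: T → -2, M → -3, B → -7; maximin = -2.
Column maxima: C1 → 0, C2 → 3, C3 → 8; minimax = 0.
-2 ≠ 0, so there is no saddle point; optimal play is mixed.
B is strictly dominated by T, so Row never plays it.
C3 is strictly dominated by C2 (it gives Row strictly more in every row), so Column never plays it.
On the remaining 2×2 (T, M vs C1, C2):
Let Row play T with probability p. Expected payoff against C1: (-2)p + 0(1−p) = −2p; against C2: 3p + (-3)(1−p) = 6p − 3.
Setting these equal: −2p = 6p − 3 ⇒ −8p = -3 ⇒ p = 3/8, and the value is (-2)·(3/8) = -3/4.
For Column: with q = P(C1), equating T's and M's payoffs gives −5q + 3 = 3q − 3 ⇒ q = 3/4.

-3/4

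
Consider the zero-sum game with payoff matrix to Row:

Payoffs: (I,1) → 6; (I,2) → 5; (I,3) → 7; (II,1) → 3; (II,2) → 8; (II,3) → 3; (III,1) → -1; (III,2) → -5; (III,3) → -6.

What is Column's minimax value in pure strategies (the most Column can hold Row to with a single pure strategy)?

6

Column maxima: 1 → 6, 2 → 8, 3 → 7.
The smallest of these is 6.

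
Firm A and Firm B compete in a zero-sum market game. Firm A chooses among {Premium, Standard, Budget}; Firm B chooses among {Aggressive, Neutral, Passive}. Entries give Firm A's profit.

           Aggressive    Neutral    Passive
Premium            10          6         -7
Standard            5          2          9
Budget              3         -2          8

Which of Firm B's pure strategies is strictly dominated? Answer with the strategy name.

Neutral holds Firm A's payoff strictly below Aggressive in every row: 6 < 10, 2 < 5, -2 < 3.
So Aggressive is strictly dominated for Firm B.

Aggressive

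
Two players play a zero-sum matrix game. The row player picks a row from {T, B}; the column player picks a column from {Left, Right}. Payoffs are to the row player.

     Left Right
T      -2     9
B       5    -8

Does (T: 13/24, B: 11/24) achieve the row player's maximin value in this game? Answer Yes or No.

Against Left this mix gives (13/24)·(-2) + (11/24)·5 = 29/24.
Against Right this mix gives (13/24)·9 + (11/24)·(-8) = 29/24.
All of the column player's active replies (Left, Right) yield 29/24, and no column does worse for the row player. The mix makes the column player indifferent and guarantees 29/24, so it is optimal.

Yes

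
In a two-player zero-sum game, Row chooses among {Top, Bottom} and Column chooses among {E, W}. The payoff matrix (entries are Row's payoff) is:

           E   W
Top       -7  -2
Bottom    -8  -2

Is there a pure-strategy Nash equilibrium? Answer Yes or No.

Row minima: Top → -7, Bottom → -8; maximin = -7.
Column maxima: E → -7, W → -2; minimax = -7.
maximin = minimax = -7, so a saddle point exists.

Yes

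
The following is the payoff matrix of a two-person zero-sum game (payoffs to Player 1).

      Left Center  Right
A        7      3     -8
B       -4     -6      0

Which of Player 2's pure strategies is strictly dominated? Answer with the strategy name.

Center holds Player 1's payoff strictly below Left in every row: 3 < 7, -6 < -4.
So Left is strictly dominated for Player 2.

Left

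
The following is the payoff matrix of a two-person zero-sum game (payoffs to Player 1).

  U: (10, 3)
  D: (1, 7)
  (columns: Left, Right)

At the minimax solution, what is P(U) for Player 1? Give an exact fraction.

6/13

Row minima: U → 3, D → 1; maximin = 3.
Column maxima: Left → 10, Right → 7; minimax = 7.
3 ≠ 7, so there is no saddle point; optimal play is mixed.
Let Player 1 play U with probability p. Expected payoff against Left: 10p + 1(1−p) = 9p + 1; against Right: 3p + 7(1−p) = −4p + 7.
Setting these equal: 9p + 1 = −4p + 7 ⇒ 13p = 6 ⇒ p = 6/13, and the value is (9)·(6/13) + 1 = 67/13.
For Player 2: with q = P(Left), equating U's and D's payoffs gives 7q + 3 = −6q + 7 ⇒ q = 4/13.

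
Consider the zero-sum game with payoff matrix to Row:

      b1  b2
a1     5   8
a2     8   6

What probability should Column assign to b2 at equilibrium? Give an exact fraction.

Row minima: a1 → 5, a2 → 6; maximin = 6.
Column maxima: b1 → 8, b2 → 8; minimax = 8.
6 ≠ 8, so there is no saddle point; optimal play is mixed.
Let Row play a1 with probability p. Expected payoff against b1: 5p + 8(1−p) = −3p + 8; against b2: 8p + 6(1−p) = 2p + 6.
Setting these equal: −3p + 8 = 2p + 6 ⇒ −5p = -2 ⇒ p = 2/5, and the value is (-3)·(2/5) + 8 = 34/5.
For Column: with q = P(b1), equating a1's and a2's payoffs gives −3q + 8 = 2q + 6 ⇒ q = 2/5.

3/5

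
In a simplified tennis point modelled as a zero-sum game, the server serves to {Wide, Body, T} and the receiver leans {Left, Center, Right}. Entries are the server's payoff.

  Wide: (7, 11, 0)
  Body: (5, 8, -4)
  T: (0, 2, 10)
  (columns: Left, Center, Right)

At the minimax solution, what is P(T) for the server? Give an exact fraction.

7/17

Row minima: Wide → 0, Body → -4, T → 0; maximin = 0.
Column maxima: Left → 7, Center → 11, Right → 10; minimax = 7.
0 ≠ 7, so there is no saddle point; optimal play is mixed.
Body is strictly dominated by Wide, so the server never plays it.
Center is strictly dominated by Left (it gives the server strictly more in every row), so the receiver never plays it.
On the remaining 2×2 (Wide, T vs Left, Right):
Let the server play Wide with probability p. Expected payoff against Left: 7p + 0(1−p) = 7p; against Right: 0p + 10(1−p) = −10p + 10.
Setting these equal: 7p = −10p + 10 ⇒ 17p = 10 ⇒ p = 10/17, and the value is (7)·(10/17) = 70/17.
For the receiver: with q = P(Left), equating Wide's and T's payoffs gives 7q = −10q + 10 ⇒ q = 10/17.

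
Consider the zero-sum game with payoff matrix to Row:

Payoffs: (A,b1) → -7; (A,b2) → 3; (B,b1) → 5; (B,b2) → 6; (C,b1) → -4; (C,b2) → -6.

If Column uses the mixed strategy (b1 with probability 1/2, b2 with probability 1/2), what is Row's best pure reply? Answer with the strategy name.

Expected payoff of A: (1/2)·(-7) + (1/2)·3 = -2.
Expected payoff of B: (1/2)·5 + (1/2)·6 = 11/2.
Expected payoff of C: (1/2)·(-4) + (1/2)·(-6) = -5.
The largest is 11/2, so Row's best response is B.

B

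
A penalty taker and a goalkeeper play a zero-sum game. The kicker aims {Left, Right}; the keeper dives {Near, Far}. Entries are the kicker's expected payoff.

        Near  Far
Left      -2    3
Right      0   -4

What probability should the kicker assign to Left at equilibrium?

Row minima: Left → -2, Right → -4; maximin = -2.
Column maxima: Near → 0, Far → 3; minimax = 0.
-2 ≠ 0, so there is no saddle point; optimal play is mixed.
Let the kicker play Left with probability p. Expected payoff against Near: (-2)p + 0(1−p) = −2p; against Far: 3p + (-4)(1−p) = 7p − 4.
Setting these equal: −2p = 7p − 4 ⇒ −9p = -4 ⇒ p = 4/9, and the value is (-2)·(4/9) = -8/9.
For the keeper: with q = P(Near), equating Left's and Right's payoffs gives −5q + 3 = 4q − 4 ⇒ q = 7/9.

4/9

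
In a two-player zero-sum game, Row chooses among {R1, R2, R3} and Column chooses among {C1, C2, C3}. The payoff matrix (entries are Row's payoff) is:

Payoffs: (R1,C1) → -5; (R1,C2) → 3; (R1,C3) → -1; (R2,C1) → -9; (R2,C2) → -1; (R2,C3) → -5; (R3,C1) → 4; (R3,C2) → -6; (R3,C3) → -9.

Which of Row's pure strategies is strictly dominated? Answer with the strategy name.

R2

R1 gives a strictly higher payoff than R2 against every column: -5 > -9, 3 > -1, -1 > -5.
So R2 is strictly dominated and Row never plays it.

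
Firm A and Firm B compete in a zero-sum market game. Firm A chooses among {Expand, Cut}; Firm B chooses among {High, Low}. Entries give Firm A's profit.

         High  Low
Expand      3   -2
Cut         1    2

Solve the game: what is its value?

Row minima: Expand → -2, Cut → 1; maximin = 1.
Column maxima: High → 3, Low → 2; minimax = 2.
1 ≠ 2, so there is no saddle point; optimal play is mixed.
Let Firm A play Expand with probability p. Expected payoff against High: 3p + 1(1−p) = 2p + 1; against Low: (-2)p + 2(1−p) = −4p + 2.
Setting these equal: 2p + 1 = −4p + 2 ⇒ 6p = 1 ⇒ p = 1/6, and the value is (2)·(1/6) + 1 = 4/3.
For Firm B: with q = P(High), equating Expand's and Cut's payoffs gives 5q − 2 = −q + 2 ⇒ q = 2/3.

4/3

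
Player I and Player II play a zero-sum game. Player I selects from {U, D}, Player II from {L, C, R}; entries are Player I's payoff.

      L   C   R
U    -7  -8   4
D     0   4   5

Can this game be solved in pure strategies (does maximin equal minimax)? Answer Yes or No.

Yes

Row minima: U → -8, D → 0; maximin = 0.
Column maxima: L → 0, C → 4, R → 5; minimax = 0.
maximin = minimax = 0, so a saddle point exists.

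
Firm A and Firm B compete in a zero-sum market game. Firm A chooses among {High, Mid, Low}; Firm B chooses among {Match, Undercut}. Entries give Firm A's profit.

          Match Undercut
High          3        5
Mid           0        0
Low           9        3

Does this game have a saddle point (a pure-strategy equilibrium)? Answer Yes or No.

No

Row minima: High → 3, Mid → 0, Low → 3; maximin = 3.
Column maxima: Match → 9, Undercut → 5; minimax = 5.
3 ≠ 5, so no pure-strategy equilibrium exists.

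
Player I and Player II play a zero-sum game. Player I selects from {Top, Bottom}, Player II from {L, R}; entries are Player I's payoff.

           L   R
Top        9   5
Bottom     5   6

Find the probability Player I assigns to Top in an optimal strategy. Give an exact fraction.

Row minima: Top → 5, Bottom → 5; maximin = 5.
Column maxima: L → 9, R → 6; minimax = 6.
5 ≠ 6, so there is no saddle point; optimal play is mixed.
Let Player I play Top with probability p. Expected payoff against L: 9p + 5(1−p) = 4p + 5; against R: 5p + 6(1−p) = −p + 6.
Setting these equal: 4p + 5 = −p + 6 ⇒ 5p = 1 ⇒ p = 1/5, and the value is (4)·(1/5) + 5 = 29/5.
For Player II: with q = P(L), equating Top's and Bottom's payoffs gives 4q + 5 = −q + 6 ⇒ q = 1/5.

1/5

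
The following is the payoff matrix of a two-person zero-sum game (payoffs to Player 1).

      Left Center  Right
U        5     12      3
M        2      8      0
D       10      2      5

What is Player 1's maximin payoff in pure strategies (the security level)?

3

Row minima: U → 3, M → 0, D → 2.
The best of these is 3.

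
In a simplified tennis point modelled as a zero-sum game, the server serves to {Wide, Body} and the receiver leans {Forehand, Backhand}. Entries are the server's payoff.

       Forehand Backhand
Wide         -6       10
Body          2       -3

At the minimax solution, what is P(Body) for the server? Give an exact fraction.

16/21

Row minima: Wide → -6, Body → -3; maximin = -3.
Column maxima: Forehand → 2, Backhand → 10; minimax = 2.
-3 ≠ 2, so there is no saddle point; optimal play is mixed.
Let the server play Wide with probability p. Expected payoff against Forehand: (-6)p + 2(1−p) = −8p + 2; against Backhand: 10p + (-3)(1−p) = 13p − 3.
Setting these equal: −8p + 2 = 13p − 3 ⇒ −21p = -5 ⇒ p = 5/21, and the value is (-8)·(5/21) + 2 = 2/21.
For the receiver: with q = P(Forehand), equating Wide's and Body's payoffs gives −16q + 10 = 5q − 3 ⇒ q = 13/21.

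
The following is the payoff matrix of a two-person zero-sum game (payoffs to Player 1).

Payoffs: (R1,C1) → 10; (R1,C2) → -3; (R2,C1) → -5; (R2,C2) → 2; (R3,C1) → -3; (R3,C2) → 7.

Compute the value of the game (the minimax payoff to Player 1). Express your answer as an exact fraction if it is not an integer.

Row minima: R1 → -3, R2 → -5, R3 → -3; maximin = -3.
Column maxima: C1 → 10, C2 → 7; minimax = 7.
-3 ≠ 7, so there is no saddle point; optimal play is mixed.
R2 is strictly dominated by R3, so Player 1 never plays it.
On the remaining 2×2 (R1, R3 vs C1, C2):
Let Player 1 play R1 with probability p. Expected payoff against C1: 10p + (-3)(1−p) = 13p − 3; against C2: (-3)p + 7(1−p) = −10p + 7.
Setting these equal: 13p − 3 = −10p + 7 ⇒ 23p = 10 ⇒ p = 10/23, and the value is (13)·(10/23) − 3 = 61/23.
For Player 2: with q = P(C1), equating R1's and R3's payoffs gives 13q − 3 = −10q + 7 ⇒ q = 10/23.

61/23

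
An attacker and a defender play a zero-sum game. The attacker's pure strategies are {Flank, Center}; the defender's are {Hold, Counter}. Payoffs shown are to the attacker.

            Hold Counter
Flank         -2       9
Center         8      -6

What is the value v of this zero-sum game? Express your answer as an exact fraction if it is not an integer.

Row minima: Flank → -2, Center → -6; maximin = -2.
Column maxima: Hold → 8, Counter → 9; minimax = 8.
-2 ≠ 8, so there is no saddle point; optimal play is mixed.
Let the attacker play Flank with probability p. Expected payoff against Hold: (-2)p + 8(1−p) = −10p + 8; against Counter: 9p + (-6)(1−p) = 15p − 6.
Setting these equal: −10p + 8 = 15p − 6 ⇒ −25p = -14 ⇒ p = 14/25, and the value is (-10)·(14/25) + 8 = 12/5.
For the defender: with q = P(Hold), equating Flank's and Center's payoffs gives −11q + 9 = 14q − 6 ⇒ q = 3/5.

12/5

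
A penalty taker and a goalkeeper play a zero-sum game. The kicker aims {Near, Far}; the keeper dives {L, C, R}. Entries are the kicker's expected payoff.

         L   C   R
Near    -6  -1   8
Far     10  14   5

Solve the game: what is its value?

110/19

Row minima: Near → -6, Far → 5; maximin = 5.
Column maxima: L → 10, C → 14, R → 8; minimax = 8.
5 ≠ 8, so there is no saddle point; optimal play is mixed.
C is strictly dominated by L (it gives the kicker strictly more in every row), so the keeper never plays it.
On the remaining 2×2 (Near, Far vs L, R):
Let the kicker play Near with probability p. Expected payoff against L: (-6)p + 10(1−p) = −16p + 10; against R: 8p + 5(1−p) = 3p + 5.
Setting these equal: −16p + 10 = 3p + 5 ⇒ −19p = -5 ⇒ p = 5/19, and the value is (-16)·(5/19) + 10 = 110/19.
For the keeper: with q = P(L), equating Near's and Far's payoffs gives −14q + 8 = 5q + 5 ⇒ q = 3/19.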